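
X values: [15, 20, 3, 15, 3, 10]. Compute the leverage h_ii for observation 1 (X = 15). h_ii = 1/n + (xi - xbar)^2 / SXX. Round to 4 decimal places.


n = 6, xbar = 11.0000.
SXX = sum((xi - xbar)^2) = 242.0000.
h = 1/6 + (15 - 11.0000)^2 / 242.0000 = 0.2328.

0.2328


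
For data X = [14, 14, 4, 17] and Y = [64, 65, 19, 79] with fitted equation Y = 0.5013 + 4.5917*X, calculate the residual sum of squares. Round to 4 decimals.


For each point, residual = actual - predicted.
Residuals: [-0.7851, 0.2149, 0.1319, 0.4398].
Sum of squared residuals = 0.8734.

0.8734


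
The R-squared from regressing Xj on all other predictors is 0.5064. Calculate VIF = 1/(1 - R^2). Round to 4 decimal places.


VIF = 1 / (1 - 0.5064).
= 1 / 0.4936 = 2.0259.

2.0259


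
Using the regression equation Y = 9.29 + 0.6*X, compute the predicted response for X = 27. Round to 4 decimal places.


Plug X = 27 into Y = 9.29 + 0.6*X:
Y = 9.29 + 16.2000 = 25.4900.

25.4900


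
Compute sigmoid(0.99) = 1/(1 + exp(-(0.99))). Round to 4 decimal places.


First, exp(-0.9900) = 0.3716.
Then sigma(z) = 1/(1 + 0.3716) = 0.7291.

0.7291


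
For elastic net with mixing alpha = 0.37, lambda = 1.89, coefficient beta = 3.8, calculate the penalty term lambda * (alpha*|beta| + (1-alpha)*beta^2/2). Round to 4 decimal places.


Compute:
L1 = 0.37 * 3.8 = 1.4060.
L2 = 0.63 * 3.8^2 / 2 = 4.5486.
Penalty = 1.89 * (1.4060 + 4.5486) = 11.2542.

11.2542


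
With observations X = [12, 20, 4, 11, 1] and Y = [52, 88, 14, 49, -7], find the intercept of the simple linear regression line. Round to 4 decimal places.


The slope is b1 = 4.9295.
Sample means are xbar = 9.6000 and ybar = 39.2000.
Intercept: b0 = 39.2000 - (4.9295)(9.6000) = -8.1230.

-8.1230


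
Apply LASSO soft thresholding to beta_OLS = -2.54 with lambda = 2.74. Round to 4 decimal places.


Absolute value: |-2.54| = 2.54.
Compare to lambda = 2.74.
Since |beta| <= lambda, the coefficient is set to 0.

0.0000


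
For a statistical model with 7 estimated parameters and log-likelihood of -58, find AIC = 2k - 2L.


Compute:
2k = 2*7 = 14.
-2*loglik = -2*(-58) = 116.
AIC = 14 + 116 = 130.

130


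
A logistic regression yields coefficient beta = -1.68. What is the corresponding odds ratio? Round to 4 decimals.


exp(-1.68) = 0.1864.
So the odds ratio is 0.1864.

0.1864


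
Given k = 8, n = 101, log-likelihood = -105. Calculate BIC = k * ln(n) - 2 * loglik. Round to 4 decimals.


k * ln(n) = 8 * ln(101) = 8 * 4.615121 = 36.920968.
-2 * loglik = -2 * (-105) = 210.
BIC = 36.920968 + 210 = 246.920968, which rounds to 246.9210.

246.9210


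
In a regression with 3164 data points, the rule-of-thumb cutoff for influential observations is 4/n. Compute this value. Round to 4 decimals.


Using the rule of thumb:
Threshold = 4 / 3164 = 0.0013.

0.0013


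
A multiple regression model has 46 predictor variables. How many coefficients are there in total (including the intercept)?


Including the intercept, the model has 46 predictor coefficients + 1 intercept.
Total = 47.

47


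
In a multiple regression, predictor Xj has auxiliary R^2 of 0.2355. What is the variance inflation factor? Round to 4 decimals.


Denominator: 1 - 0.2355 = 0.7645.
VIF = 1 / 0.7645 = 1.3080.

1.3080


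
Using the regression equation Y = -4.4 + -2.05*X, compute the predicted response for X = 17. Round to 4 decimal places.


Predicted value:
Y = -4.4 + (-2.05)(17) = -4.4 + -34.8500 = -39.2500.

-39.2500


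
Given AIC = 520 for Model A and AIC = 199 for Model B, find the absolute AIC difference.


Absolute difference = |520 - 199| = 321.
The model with lower AIC (B) is preferred.

321


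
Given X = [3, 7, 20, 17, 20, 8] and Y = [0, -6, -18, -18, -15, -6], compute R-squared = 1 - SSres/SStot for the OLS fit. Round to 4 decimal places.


After computing the OLS fit (b0=1.7715, b1=-0.9817):
SSres = 19.9086, SStot = 283.5000.
R^2 = 1 - 19.9086/283.5000 = 0.9298.

0.9298


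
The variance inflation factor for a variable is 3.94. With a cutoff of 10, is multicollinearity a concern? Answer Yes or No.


The threshold is 10.
VIF = 3.94 is < 10.
Multicollinearity indication: No.

No


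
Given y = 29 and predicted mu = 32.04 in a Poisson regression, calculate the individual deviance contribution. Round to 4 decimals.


Compute y*ln(y/mu) = 29*ln(29/32.04) = 29*-0.099689 = -2.890981.
y - mu = -3.04.
D = 2*(-2.890981 - (-3.04)) = 0.298038, which rounds to 0.2980.

0.2980


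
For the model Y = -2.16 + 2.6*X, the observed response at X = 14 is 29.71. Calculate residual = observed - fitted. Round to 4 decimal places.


Compute yhat = -2.16 + (2.6)(14) = 34.2400.
Residual = actual - predicted = 29.71 - 34.2400 = -4.5300.

-4.5300


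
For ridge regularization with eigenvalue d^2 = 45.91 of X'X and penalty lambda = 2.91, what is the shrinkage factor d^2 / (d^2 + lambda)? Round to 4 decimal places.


d^2 + lambda = 45.91 + 2.91 = 48.8200.
Shrinkage factor = 45.91/48.8200 = 0.9404.

0.9404


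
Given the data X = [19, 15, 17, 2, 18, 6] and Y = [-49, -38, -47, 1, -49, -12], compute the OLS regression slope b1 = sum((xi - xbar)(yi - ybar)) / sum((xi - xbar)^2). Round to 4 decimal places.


First compute the means: xbar = 12.8333, ybar = -32.3333.
Then S_xx = sum((xi - xbar)^2) = 250.8333.
S_xy = sum((xi - xbar)(yi - ybar)) = -762.3333.
b1 = S_xy / S_xx = -762.3333 / 250.8333 = -3.0392.

-3.0392


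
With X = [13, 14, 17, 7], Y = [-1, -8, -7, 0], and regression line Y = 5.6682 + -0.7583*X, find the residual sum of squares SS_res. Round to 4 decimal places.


Compute predicted values, then residuals = yi - yhat_i.
Residuals: [3.1897, -3.0520, 0.2229, -0.3601].
SSres = sum(residual^2) = 19.6682.

19.6682


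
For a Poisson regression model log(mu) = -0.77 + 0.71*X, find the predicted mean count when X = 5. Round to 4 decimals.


Compute eta = -0.77 + 0.71 * 5 = 2.7800.
Apply inverse link: mu = e^2.7800 = 16.1190.

16.1190


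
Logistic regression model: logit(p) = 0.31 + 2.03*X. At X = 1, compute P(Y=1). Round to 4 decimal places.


z = 0.31 + 2.03 * 1 = 2.3400.
Sigmoid: P = 1 / (1 + exp(-2.3400)) = 0.9121.

0.9121


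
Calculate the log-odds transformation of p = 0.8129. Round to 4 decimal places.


Compute the odds: 0.8129/0.1871 = 4.3447.
Take the natural log: ln(4.3447) = 1.4690.

1.4690


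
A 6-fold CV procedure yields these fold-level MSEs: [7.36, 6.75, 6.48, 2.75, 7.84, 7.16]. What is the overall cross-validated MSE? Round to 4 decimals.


Add all fold MSEs: 38.3400.
Divide by k = 6: 38.3400/6 = 6.3900.

6.3900


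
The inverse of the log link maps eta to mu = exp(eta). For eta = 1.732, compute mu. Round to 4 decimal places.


mu = exp(eta) = exp(1.732).
= 5.6519.

5.6519


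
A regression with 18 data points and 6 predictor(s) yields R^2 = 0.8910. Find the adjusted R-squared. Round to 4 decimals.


Using the formula:
(1 - 0.8910) = 0.1090.
Multiply by 17/11: 0.1090 * 17 = 1.8530, then 1.8530 / 11 = 0.1685.
Adj R^2 = 1 - 0.1685 = 0.8315.

0.8315


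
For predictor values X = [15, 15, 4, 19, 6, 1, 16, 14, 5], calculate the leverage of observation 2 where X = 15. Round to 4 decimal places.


Compute xbar = 10.5556 with n = 9 observations.
SXX = 338.2222.
Leverage = 1/9 + (15 - 10.5556)^2/338.2222 = 0.1695.

0.1695


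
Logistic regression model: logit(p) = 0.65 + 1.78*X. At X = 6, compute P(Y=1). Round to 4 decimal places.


Compute z = 0.65 + (1.78)(6) = 11.3300.
exp(-z) = 0.0000.
P = 1/(1 + 0.0000) = 1.0000.

1.0000


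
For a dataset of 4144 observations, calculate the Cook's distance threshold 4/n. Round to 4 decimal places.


The threshold is 4/n.
4/4144 = 0.0010.

0.0010


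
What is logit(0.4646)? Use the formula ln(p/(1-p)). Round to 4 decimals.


The odds are p/(1-p) = 0.4646 / 0.5354 = 0.8678.
logit(p) = ln(0.8678) = -0.1418.

-0.1418


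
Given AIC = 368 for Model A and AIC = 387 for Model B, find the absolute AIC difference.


Compute |368 - 387| = 19.
Model A has the smaller AIC.

19


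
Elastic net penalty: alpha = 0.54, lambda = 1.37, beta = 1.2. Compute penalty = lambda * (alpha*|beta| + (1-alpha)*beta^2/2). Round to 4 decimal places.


L1 component = 0.54 * |1.2| = 0.6480.
L2 component = 0.46 * 1.2^2 / 2 = 0.3312.
Penalty = 1.37 * (0.6480 + 0.3312) = 1.37 * 0.9792 = 1.3415.

1.3415


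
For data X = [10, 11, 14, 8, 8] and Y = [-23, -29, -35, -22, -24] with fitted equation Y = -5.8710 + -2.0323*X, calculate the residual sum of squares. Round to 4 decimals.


Compute predicted values, then residuals = yi - yhat_i.
Residuals: [3.1940, -0.7737, -0.6768, 0.1294, -1.8706].
SSres = sum(residual^2) = 14.7742.

14.7742


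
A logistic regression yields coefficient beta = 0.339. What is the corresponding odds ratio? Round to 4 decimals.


The odds ratio is computed as:
OR = e^(0.339) = 1.4035.

1.4035


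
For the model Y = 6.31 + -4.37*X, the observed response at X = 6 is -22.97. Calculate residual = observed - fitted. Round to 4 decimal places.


Compute yhat = 6.31 + (-4.37)(6) = -19.9100.
Residual = actual - predicted = -22.97 - -19.9100 = -3.0600.

-3.0600


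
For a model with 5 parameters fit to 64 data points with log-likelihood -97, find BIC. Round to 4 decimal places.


k * ln(n) = 5 * ln(64) = 5 * 4.158883 = 20.794415.
-2 * loglik = -2 * (-97) = 194.
BIC = 20.794415 + 194 = 214.794415, which rounds to 214.7944.

214.7944


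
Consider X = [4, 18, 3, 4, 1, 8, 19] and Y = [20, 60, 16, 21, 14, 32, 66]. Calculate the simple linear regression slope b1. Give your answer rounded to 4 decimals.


The sample means are xbar = 8.1429 and ybar = 32.7143.
Compute S_xx = 326.8571 and S_xy = 951.2857.
Slope b1 = S_xy / S_xx = 951.2857 / 326.8571 = 2.9104.

2.9104


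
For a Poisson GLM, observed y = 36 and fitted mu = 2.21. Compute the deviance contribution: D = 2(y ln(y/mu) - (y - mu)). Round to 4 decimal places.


y/mu = 36/2.21 = 16.289593 (approx.), and ln(36/2.21) = 2.790526.
y * ln(y/mu) = 36 * 2.790526 = 100.458936.
y - mu = 33.79.
D = 2 * (100.458936 - 33.79) = 133.337872, which rounds to 133.3379.

133.3379


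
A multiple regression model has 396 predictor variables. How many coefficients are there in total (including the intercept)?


Including the intercept, the model has 396 predictor coefficients + 1 intercept.
Total = 397.

397


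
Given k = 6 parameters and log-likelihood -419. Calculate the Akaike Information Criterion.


AIC = 2*6 - 2*(-419).
= 12 + 838 = 850.

850


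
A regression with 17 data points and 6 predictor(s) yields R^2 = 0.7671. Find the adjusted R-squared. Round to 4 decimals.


Using the formula:
(1 - 0.7671) = 0.2329.
Multiply by 16/10: 0.2329 * 16 = 3.7264, then 3.7264 / 10 = 0.3726.
Adj R^2 = 1 - 0.3726 = 0.6274.

0.6274


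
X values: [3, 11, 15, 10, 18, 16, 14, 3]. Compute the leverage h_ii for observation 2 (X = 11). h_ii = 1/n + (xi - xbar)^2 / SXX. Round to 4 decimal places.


Mean of X: xbar = 11.2500.
SXX = 227.5000.
For X = 11: h = 1/8 + (11 - 11.2500)^2/227.5000 = 0.1253.

0.1253


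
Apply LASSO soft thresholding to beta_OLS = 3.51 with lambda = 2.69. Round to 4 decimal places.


|beta_OLS| = 3.51.
lambda = 2.69.
Since |beta| > lambda, coefficient = sign(beta)*(|beta| - lambda) = 0.8200.
Result = 0.8200.

0.8200


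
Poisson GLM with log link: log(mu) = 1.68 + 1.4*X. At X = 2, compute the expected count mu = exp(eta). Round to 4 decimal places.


Compute eta = 1.68 + 1.4 * 2 = 4.4800.
Apply inverse link: mu = e^4.4800 = 88.2347.

88.2347


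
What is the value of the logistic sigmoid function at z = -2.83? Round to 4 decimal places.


Compute exp(2.8300) = 16.9455.
Sigmoid = 1 / (1 + 16.9455) = 1 / 17.9455 = 0.0557.

0.0557


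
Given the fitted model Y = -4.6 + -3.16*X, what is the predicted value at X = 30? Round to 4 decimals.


Predicted value:
Y = -4.6 + (-3.16)(30) = -4.6 + -94.8000 = -99.4000.

-99.4000


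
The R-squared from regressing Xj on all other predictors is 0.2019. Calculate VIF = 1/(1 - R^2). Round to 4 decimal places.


Denominator: 1 - 0.2019 = 0.7981.
VIF = 1 / 0.7981 = 1.2530.

1.2530


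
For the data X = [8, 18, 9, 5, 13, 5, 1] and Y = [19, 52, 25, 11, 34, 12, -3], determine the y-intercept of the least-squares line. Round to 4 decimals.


First find the slope: b1 = 3.1438.
Means: xbar = 8.4286, ybar = 21.4286.
b0 = ybar - b1 * xbar = 21.4286 - 3.1438 * 8.4286 = -5.0693.

-5.0693


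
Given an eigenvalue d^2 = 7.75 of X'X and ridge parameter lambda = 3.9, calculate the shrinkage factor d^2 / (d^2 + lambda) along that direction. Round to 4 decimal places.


Denominator = d^2 + lambda = 7.75 + 3.9 = 11.6500.
Shrinkage = 7.75 / 11.6500 = 0.6652.

0.6652


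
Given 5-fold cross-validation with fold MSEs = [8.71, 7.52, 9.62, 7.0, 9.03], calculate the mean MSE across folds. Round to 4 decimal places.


Add all fold MSEs: 41.8800.
Divide by k = 5: 41.8800/5 = 8.3760.

8.3760


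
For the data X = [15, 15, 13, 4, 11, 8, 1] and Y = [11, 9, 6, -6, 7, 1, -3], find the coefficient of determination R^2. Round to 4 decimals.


The fitted line is Y = -6.9054 + 1.0946*X.
SSres = 28.3919, SStot = 243.7143.
R^2 = 1 - SSres/SStot = 0.8835.

0.8835


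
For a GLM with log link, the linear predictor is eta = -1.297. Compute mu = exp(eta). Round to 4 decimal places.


Apply the inverse link:
mu = e^-1.297 = 0.2734.

0.2734


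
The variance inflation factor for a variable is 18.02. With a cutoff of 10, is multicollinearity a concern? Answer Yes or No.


The threshold is 10.
VIF = 18.02 is >= 10.
Multicollinearity indication: Yes.

Yes


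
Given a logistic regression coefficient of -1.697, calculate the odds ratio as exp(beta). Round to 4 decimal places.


The odds ratio is computed as:
OR = e^(-1.697) = 0.1832.

0.1832


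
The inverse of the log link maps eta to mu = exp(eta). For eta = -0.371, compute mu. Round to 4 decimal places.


mu = exp(eta) = exp(-0.371).
= 0.6900.

0.6900


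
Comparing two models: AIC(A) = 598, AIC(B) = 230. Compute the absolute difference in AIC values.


|AIC_A - AIC_B| = |598 - 230| = 368.
Model B is preferred (lower AIC).

368


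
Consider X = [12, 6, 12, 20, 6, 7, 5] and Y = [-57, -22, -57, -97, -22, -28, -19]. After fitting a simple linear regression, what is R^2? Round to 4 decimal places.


After computing the OLS fit (b0=8.9094, b1=-5.3583):
SSres = 11.4473, SStot = 4990.8571.
R^2 = 1 - 11.4473/4990.8571 = 0.9977.

0.9977


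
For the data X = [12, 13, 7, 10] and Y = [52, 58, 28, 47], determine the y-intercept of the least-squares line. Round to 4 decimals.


The slope is b1 = 4.8333.
Sample means are xbar = 10.5000 and ybar = 46.2500.
Intercept: b0 = 46.2500 - (4.8333)(10.5000) = -4.5000.

-4.5000


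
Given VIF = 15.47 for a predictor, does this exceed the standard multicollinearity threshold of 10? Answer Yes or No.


Compare VIF = 15.47 to the threshold of 10.
15.47 >= 10, so the answer is Yes.

Yes


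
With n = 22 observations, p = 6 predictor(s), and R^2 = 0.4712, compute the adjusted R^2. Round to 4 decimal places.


Plug in: Adj R^2 = 1 - (1 - 0.4712) * 21/15.
= 1 - 0.5288 * 21/15
= 1 - 11.1048 / 15
= 1 - 0.7403 = 0.2597.

0.2597


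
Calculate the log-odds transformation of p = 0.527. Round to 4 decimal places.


Compute the odds: 0.527/0.473 = 1.1142.
Take the natural log: ln(1.1142) = 0.1081.

0.1081


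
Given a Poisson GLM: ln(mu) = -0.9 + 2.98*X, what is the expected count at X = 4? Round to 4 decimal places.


Compute eta = -0.9 + 2.98 * 4 = 11.0200.
Apply inverse link: mu = e^11.0200 = 61083.6796.

61083.6796


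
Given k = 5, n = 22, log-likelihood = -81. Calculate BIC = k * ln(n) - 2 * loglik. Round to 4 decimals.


ln(22) = 3.091042.
k * ln(n) = 5 * 3.091042 = 15.455210.
-2L = 162.
BIC = 15.455210 + 162 = 177.455210, which rounds to 177.4552.

177.4552


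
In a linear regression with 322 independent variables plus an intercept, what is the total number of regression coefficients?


Each predictor gets one coefficient, plus one intercept.
Total parameters = 322 + 1 = 323.

323


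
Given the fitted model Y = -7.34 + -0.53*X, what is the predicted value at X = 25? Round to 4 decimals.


Plug X = 25 into Y = -7.34 + -0.53*X:
Y = -7.34 + -13.2500 = -20.5900.

-20.5900


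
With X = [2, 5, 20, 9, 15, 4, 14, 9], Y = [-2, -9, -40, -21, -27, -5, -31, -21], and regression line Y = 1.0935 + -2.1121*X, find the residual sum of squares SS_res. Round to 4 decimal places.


For each point, residual = actual - predicted.
Residuals: [1.1307, 0.4670, 1.1485, -3.0846, 3.5880, 2.3549, -2.5241, -3.0846].
Sum of squared residuals = 46.6355.

46.6355


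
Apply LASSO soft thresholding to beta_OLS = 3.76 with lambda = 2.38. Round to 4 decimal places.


Check: |3.76| = 3.76 vs lambda = 2.38.
Since |beta| > lambda, coefficient = sign(beta)*(|beta| - lambda) = 1.3800.
Soft-thresholded coefficient = 1.3800.

1.3800


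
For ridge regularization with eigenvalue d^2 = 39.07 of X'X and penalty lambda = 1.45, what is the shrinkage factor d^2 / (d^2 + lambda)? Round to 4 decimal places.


d^2 + lambda = 39.07 + 1.45 = 40.5200.
Shrinkage factor = 39.07/40.5200 = 0.9642.

0.9642


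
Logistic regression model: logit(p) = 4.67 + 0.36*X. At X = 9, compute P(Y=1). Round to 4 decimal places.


Linear predictor: z = 4.67 + 0.36 * 9 = 7.9100.
P = 1/(1 + exp(-7.9100)) = 1/(1 + 0.0004) = 0.9996.

0.9996


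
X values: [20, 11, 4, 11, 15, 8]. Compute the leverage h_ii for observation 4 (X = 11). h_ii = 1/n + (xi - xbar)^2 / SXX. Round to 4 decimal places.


n = 6, xbar = 11.5000.
SXX = sum((xi - xbar)^2) = 153.5000.
h = 1/6 + (11 - 11.5000)^2 / 153.5000 = 0.1683.

0.1683


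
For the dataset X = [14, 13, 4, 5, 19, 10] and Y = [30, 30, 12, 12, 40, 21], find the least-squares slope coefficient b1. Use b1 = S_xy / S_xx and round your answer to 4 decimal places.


Calculate xbar = 10.8333, ybar = 24.1667.
S_xx = 162.8333, S_xy = 317.1667.
Using b1 = S_xy / S_xx = 317.1667 / 162.8333, we get b1 = 1.9478.

1.9478


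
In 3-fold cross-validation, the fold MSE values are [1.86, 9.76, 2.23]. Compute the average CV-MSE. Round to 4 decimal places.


Total MSE across folds = 13.8500.
CV-MSE = 13.8500/3 = 4.6167.

4.6167


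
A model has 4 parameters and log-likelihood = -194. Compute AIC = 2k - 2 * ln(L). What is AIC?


AIC = 2*4 - 2*(-194).
= 8 + 388 = 396.

396


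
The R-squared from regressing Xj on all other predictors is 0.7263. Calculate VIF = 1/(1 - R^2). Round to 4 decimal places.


VIF = 1 / (1 - 0.7263).
= 1 / 0.2737 = 3.6536.

3.6536


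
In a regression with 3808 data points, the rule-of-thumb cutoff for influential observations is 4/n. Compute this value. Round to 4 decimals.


Cook's distance cutoff = 4/n = 4/3808.
= 0.0011.

0.0011


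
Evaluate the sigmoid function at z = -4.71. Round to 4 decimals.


exp(4.7100) = 111.0522.
1 + exp(-z) = 112.0522.
sigmoid = 1/112.0522 = 0.0089.

0.0089


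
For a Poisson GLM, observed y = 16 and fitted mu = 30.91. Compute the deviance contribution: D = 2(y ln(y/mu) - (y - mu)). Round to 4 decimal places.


y/mu = 16/30.91 = 0.517632 (approx.), and ln(16/30.91) = -0.658491.
y * ln(y/mu) = 16 * -0.658491 = -10.535856.
y - mu = -14.91.
D = 2 * (-10.535856 - -14.91) = 8.748288, which rounds to 8.7483.

8.7483


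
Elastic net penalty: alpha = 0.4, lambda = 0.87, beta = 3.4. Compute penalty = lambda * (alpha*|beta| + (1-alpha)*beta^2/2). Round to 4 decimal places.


Compute:
L1 = 0.4 * 3.4 = 1.3600.
L2 = 0.6 * 3.4^2 / 2 = 3.4680.
Penalty = 0.87 * (1.3600 + 3.4680) = 4.2004.

4.2004


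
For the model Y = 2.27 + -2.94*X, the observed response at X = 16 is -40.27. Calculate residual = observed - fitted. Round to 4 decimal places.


Predicted = 2.27 + -2.94 * 16 = -44.7700.
Residual = -40.27 - -44.7700 = 4.5000.

4.5000


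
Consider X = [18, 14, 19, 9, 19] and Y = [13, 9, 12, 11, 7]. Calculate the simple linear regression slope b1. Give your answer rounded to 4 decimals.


Calculate xbar = 15.8000, ybar = 10.4000.
S_xx = 74.8000, S_xy = -1.6000.
Using b1 = S_xy / S_xx = -1.6000 / 74.8000, we get b1 = -0.0214.

-0.0214


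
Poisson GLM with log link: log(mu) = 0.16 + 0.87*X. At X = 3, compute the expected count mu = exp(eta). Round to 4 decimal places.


Compute eta = 0.16 + 0.87 * 3 = 2.7700.
Apply inverse link: mu = e^2.7700 = 15.9586.

15.9586


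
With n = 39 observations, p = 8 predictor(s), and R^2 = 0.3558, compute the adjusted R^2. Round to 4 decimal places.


Using the formula:
(1 - 0.3558) = 0.6442.
Multiply by 38/30: 0.6442 * 38 = 24.4796, then 24.4796 / 30 = 0.8160.
Adj R^2 = 1 - 0.8160 = 0.1840.

0.1840


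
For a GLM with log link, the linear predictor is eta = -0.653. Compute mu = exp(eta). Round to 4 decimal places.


mu = exp(eta) = exp(-0.653).
= 0.5205.

0.5205


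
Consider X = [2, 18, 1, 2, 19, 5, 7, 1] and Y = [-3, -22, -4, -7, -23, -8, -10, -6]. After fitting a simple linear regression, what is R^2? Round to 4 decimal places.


The fitted line is Y = -3.2977 + -1.0294*X.
SSres = 11.6617, SStot = 425.8750.
R^2 = 1 - SSres/SStot = 0.9726.

0.9726


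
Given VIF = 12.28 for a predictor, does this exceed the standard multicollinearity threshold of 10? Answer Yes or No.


Check: VIF = 12.28 vs threshold = 10.
Since 12.28 >= 10, the answer is Yes.

Yes


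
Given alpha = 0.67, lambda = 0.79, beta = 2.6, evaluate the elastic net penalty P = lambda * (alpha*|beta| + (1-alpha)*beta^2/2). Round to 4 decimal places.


alpha * |beta| = 0.67 * 2.6 = 1.7420.
(1-alpha) * beta^2/2 = 0.33 * 6.7600/2 = 1.1154.
Total = 0.79 * (1.7420 + 1.1154) = 2.2573.

2.2573


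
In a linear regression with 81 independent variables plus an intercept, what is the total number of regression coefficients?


Total coefficients = number of predictors + 1 (for the intercept).
= 81 + 1 = 82.

82


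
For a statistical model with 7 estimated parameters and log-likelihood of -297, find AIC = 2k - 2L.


Compute:
2k = 2*7 = 14.
-2*loglik = -2*(-297) = 594.
AIC = 14 + 594 = 608.

608


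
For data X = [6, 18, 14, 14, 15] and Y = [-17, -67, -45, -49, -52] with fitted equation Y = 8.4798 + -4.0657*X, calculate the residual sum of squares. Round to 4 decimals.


Predicted values from Y = 8.4798 + -4.0657*X.
Residuals: [-1.0856, -2.2972, 3.4400, -0.5600, 0.5057].
SSres = 18.8586.

18.8586


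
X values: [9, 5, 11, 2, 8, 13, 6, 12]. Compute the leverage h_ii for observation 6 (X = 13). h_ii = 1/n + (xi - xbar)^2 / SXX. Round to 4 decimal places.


Mean of X: xbar = 8.2500.
SXX = 99.5000.
For X = 13: h = 1/8 + (13 - 8.2500)^2/99.5000 = 0.3518.

0.3518


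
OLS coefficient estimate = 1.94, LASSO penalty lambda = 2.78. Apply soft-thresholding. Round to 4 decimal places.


|beta_OLS| = 1.94.
lambda = 2.78.
Since |beta| <= lambda, the coefficient is set to 0.
Result = 0.0000.

0.0000


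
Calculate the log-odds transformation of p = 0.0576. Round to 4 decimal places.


Compute the odds: 0.0576/0.9424 = 0.0611.
Take the natural log: ln(0.0611) = -2.7949.

-2.7949


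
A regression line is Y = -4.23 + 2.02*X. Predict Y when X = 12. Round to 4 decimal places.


Substitute X = 12 into the equation:
Y = -4.23 + 2.02 * 12 = -4.23 + 24.2400 = 20.0100.

20.0100


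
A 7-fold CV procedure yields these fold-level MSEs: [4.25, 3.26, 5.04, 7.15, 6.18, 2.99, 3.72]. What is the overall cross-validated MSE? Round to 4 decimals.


Sum of fold MSEs = 32.5900.
Average = 32.5900 / 7 = 4.6557.

4.6557


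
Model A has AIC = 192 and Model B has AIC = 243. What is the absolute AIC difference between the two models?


Compute |192 - 243| = 51.
Model A has the smaller AIC.

51


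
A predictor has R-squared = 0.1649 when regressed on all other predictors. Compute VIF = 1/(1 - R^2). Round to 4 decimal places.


VIF = 1 / (1 - 0.1649).
= 1 / 0.8351 = 1.1975.

1.1975


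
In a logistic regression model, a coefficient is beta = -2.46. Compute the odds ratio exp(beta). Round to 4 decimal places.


The odds ratio is computed as:
OR = e^(-2.46) = 0.0854.

0.0854


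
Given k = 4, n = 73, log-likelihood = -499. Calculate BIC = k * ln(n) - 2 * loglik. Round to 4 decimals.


ln(73) = 4.290459.
k * ln(n) = 4 * 4.290459 = 17.161836.
-2L = 998.
BIC = 17.161836 + 998 = 1015.161836, which rounds to 1015.1618.

1015.1618


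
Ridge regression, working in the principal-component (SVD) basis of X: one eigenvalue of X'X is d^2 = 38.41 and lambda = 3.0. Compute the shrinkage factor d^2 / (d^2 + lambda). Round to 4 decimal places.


Denominator = d^2 + lambda = 38.41 + 3.0 = 41.4100.
Shrinkage = 38.41 / 41.4100 = 0.9276.

0.9276


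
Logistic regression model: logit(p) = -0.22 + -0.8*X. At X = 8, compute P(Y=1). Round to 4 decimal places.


z = -0.22 + -0.8 * 8 = -6.6200.
Sigmoid: P = 1 / (1 + exp(6.6200)) = 0.0013.

0.0013


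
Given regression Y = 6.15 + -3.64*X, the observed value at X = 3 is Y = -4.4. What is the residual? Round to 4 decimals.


Predicted = 6.15 + -3.64 * 3 = -4.7700.
Residual = -4.4 - -4.7700 = 0.3700.

0.3700


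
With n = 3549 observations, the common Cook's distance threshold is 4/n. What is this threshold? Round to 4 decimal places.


Using the rule of thumb:
Threshold = 4 / 3549 = 0.0011.

0.0011


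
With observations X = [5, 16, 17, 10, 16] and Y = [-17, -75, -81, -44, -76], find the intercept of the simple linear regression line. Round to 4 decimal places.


The slope is b1 = -5.3146.
Sample means are xbar = 12.8000 and ybar = -58.6000.
Intercept: b0 = -58.6000 - (-5.3146)(12.8000) = 9.4270.

9.4270


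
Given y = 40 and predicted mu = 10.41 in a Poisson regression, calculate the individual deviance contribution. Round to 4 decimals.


Compute y*ln(y/mu) = 40*ln(40/10.41) = 40*1.346113 = 53.844520.
y - mu = 29.59.
D = 2*(53.844520 - (29.59)) = 48.509040, which rounds to 48.5090.

48.5090


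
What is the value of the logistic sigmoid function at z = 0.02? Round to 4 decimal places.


First, exp(-0.0200) = 0.9802.
Then sigma(z) = 1/(1 + 0.9802) = 0.5050.

0.5050


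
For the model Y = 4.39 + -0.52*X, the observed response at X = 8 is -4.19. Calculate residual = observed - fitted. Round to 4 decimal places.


Predicted = 4.39 + -0.52 * 8 = 0.2300.
Residual = -4.19 - 0.2300 = -4.4200.

-4.4200


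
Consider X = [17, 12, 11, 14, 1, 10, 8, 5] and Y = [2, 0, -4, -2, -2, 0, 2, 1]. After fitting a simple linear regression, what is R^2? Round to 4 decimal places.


After computing the OLS fit (b0=-0.9318, b1=0.0571):
SSres = 31.2897, SStot = 31.8750.
R^2 = 1 - 31.2897/31.8750 = 0.0184.

0.0184


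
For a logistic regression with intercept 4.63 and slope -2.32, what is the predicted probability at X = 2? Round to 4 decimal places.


Linear predictor: z = 4.63 + -2.32 * 2 = -0.0100.
P = 1/(1 + exp(0.0100)) = 1/(1 + 1.0101) = 0.4975.

0.4975


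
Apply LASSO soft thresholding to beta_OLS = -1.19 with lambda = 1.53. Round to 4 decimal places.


Absolute value: |-1.19| = 1.19.
Compare to lambda = 1.53.
Since |beta| <= lambda, the coefficient is set to 0.

0.0000


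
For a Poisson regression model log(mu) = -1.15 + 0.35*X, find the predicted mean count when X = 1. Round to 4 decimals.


Compute eta = -1.15 + 0.35 * 1 = -0.8000.
Apply inverse link: mu = e^-0.8000 = 0.4493.

0.4493


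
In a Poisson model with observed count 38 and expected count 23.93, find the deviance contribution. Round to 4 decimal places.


First: ln(38/23.93) = 0.462453.
Then: 38 * 0.462453 = 17.573214.
y - mu = 38 - 23.93 = 14.07.
D = 2(17.573214 - 14.07) = 7.006428, which rounds to 7.0064.

7.0064


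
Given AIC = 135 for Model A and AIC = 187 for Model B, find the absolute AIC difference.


Absolute difference = |135 - 187| = 52.
The model with lower AIC (A) is preferred.

52


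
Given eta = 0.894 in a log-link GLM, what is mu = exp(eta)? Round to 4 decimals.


The inverse log link gives:
mu = exp(0.894) = 2.4449.

2.4449


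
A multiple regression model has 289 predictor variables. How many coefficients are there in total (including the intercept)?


Total coefficients = number of predictors + 1 (for the intercept).
= 289 + 1 = 290.

290


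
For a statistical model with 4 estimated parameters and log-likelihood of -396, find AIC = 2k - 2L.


AIC = 2k - 2*loglik = 2(4) - 2(-396).
= 8 + 792 = 800.

800


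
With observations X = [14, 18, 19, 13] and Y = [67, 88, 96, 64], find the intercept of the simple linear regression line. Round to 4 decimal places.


First find the slope: b1 = 5.3077.
Means: xbar = 16.0000, ybar = 78.7500.
b0 = ybar - b1 * xbar = 78.7500 - 5.3077 * 16.0000 = -6.1731.

-6.1731


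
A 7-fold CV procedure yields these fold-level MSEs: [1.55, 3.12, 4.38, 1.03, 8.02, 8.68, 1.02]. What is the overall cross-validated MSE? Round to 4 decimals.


Add all fold MSEs: 27.8000.
Divide by k = 7: 27.8000/7 = 3.9714.

3.9714


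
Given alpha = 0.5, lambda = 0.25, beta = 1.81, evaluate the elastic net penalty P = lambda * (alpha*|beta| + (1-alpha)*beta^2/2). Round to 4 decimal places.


L1 component = 0.5 * |1.81| = 0.9050.
L2 component = 0.5 * 1.81^2 / 2 = 0.8190.
Penalty = 0.25 * (0.9050 + 0.8190) = 0.25 * 1.7240 = 0.4310.

0.4310


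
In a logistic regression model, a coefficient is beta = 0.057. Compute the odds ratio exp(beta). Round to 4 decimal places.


Odds ratio = exp(beta) = exp(0.057).
= 1.0587.

1.0587


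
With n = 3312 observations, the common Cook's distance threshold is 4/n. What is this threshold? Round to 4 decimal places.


Cook's distance cutoff = 4/n = 4/3312.
= 0.0012.

0.0012


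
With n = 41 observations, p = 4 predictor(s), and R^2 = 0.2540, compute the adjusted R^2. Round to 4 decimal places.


Plug in: Adj R^2 = 1 - (1 - 0.2540) * 40/36.
= 1 - 0.7460 * 40/36
= 1 - 29.8400 / 36
= 1 - 0.8289 = 0.1711.

0.1711


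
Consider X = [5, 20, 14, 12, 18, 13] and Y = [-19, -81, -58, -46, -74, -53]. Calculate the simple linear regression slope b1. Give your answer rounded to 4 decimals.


Calculate xbar = 13.6667, ybar = -55.1667.
S_xx = 137.3333, S_xy = -576.3333.
Using b1 = S_xy / S_xx = -576.3333 / 137.3333, we get b1 = -4.1966.

-4.1966


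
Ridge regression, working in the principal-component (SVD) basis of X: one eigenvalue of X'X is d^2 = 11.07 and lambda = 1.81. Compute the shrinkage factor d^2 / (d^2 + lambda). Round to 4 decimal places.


d^2 + lambda = 11.07 + 1.81 = 12.8800.
Shrinkage factor = 11.07/12.8800 = 0.8595.

0.8595


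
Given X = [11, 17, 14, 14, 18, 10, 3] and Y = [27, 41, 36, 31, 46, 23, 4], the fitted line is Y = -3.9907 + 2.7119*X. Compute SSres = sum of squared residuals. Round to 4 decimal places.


Predicted values from Y = -3.9907 + 2.7119*X.
Residuals: [1.1598, -1.1116, 2.0241, -2.9759, 1.1765, -0.1283, -0.1450].
SSres = 16.9554.

16.9554


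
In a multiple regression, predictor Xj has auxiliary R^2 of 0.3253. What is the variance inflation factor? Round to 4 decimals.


Denominator: 1 - 0.3253 = 0.6747.
VIF = 1 / 0.6747 = 1.4821.

1.4821


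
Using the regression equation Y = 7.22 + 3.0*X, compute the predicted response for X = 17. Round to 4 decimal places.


Substitute X = 17 into the equation:
Y = 7.22 + 3.0 * 17 = 7.22 + 51.0000 = 58.2200.

58.2200


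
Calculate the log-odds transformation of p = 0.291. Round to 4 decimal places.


Compute the odds: 0.291/0.709 = 0.4104.
Take the natural log: ln(0.4104) = -0.8905.

-0.8905


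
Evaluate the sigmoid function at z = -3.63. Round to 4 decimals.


Compute exp(3.6300) = 37.7128.
Sigmoid = 1 / (1 + 37.7128) = 1 / 38.7128 = 0.0258.

0.0258


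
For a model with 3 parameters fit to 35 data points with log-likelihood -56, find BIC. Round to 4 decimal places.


Compute k*ln(n) = 3*ln(35) = 3*3.555348 = 10.666044.
Then -2*loglik = 112.
BIC = 10.666044 + 112 = 122.666044, which rounds to 122.6660.

122.6660


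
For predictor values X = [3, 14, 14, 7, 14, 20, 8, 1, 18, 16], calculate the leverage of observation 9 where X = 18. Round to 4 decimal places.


Mean of X: xbar = 11.5000.
SXX = 368.5000.
For X = 18: h = 1/10 + (18 - 11.5000)^2/368.5000 = 0.2147.

0.2147


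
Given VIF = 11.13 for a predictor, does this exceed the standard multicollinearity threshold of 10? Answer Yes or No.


Compare VIF = 11.13 to the threshold of 10.
11.13 >= 10, so the answer is Yes.

Yes


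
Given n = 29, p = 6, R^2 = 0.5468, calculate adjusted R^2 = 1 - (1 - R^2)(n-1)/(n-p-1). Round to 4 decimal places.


Plug in: Adj R^2 = 1 - (1 - 0.5468) * 28/22.
= 1 - 0.4532 * 28/22
= 1 - 12.6896 / 22
= 1 - 0.5768 = 0.4232.

0.4232


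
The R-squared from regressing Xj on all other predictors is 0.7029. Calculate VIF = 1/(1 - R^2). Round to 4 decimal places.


VIF = 1 / (1 - 0.7029).
= 1 / 0.2971 = 3.3659.

3.3659


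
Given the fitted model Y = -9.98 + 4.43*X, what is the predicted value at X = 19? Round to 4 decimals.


Plug X = 19 into Y = -9.98 + 4.43*X:
Y = -9.98 + 84.1700 = 74.1900.

74.1900


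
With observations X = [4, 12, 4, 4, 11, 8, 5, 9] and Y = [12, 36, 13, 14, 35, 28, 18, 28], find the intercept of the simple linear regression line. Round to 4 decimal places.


First find the slope: b1 = 2.9659.
Means: xbar = 7.1250, ybar = 23.0000.
b0 = ybar - b1 * xbar = 23.0000 - 2.9659 * 7.1250 = 1.8683.

1.8683


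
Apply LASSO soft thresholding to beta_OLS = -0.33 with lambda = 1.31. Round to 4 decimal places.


Check: |-0.33| = 0.33 vs lambda = 1.31.
Since |beta| <= lambda, the coefficient is set to 0.
Soft-thresholded coefficient = 0.0000.

0.0000


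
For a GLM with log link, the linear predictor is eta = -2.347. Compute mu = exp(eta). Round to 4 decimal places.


The inverse log link gives:
mu = exp(-2.347) = 0.0957.

0.0957


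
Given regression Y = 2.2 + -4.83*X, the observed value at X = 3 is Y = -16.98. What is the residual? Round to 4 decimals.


Predicted = 2.2 + -4.83 * 3 = -12.2900.
Residual = -16.98 - -12.2900 = -4.6900.

-4.6900


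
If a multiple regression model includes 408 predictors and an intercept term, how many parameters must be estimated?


Each predictor gets one coefficient, plus one intercept.
Total parameters = 408 + 1 = 409.

409


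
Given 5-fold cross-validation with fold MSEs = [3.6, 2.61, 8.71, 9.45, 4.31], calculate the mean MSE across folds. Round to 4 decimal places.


Add all fold MSEs: 28.6800.
Divide by k = 5: 28.6800/5 = 5.7360.

5.7360


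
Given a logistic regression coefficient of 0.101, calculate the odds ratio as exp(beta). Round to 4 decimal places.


exp(0.101) = 1.1063.
So the odds ratio is 1.1063.

1.1063


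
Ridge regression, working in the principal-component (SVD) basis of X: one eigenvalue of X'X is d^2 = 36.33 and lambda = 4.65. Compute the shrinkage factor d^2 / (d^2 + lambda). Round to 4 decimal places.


Denominator = d^2 + lambda = 36.33 + 4.65 = 40.9800.
Shrinkage = 36.33 / 40.9800 = 0.8865.

0.8865


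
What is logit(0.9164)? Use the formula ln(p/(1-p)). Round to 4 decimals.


The odds are p/(1-p) = 0.9164 / 0.0836 = 10.9617.
logit(p) = ln(10.9617) = 2.3944.

2.3944


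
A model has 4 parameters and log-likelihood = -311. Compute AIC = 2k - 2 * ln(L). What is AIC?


AIC = 2*4 - 2*(-311).
= 8 + 622 = 630.

630


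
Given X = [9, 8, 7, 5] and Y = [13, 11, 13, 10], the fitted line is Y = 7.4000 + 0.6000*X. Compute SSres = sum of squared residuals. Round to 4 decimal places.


For each point, residual = actual - predicted.
Residuals: [0.2000, -1.2000, 1.4000, -0.4000].
Sum of squared residuals = 3.6000.

3.6000


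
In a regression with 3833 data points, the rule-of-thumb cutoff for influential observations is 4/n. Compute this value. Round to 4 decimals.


Using the rule of thumb:
Threshold = 4 / 3833 = 0.0010.

0.0010


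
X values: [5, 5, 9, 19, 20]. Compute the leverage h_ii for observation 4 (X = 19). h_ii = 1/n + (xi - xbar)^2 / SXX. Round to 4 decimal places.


Mean of X: xbar = 11.6000.
SXX = 219.2000.
For X = 19: h = 1/5 + (19 - 11.6000)^2/219.2000 = 0.4498.

0.4498


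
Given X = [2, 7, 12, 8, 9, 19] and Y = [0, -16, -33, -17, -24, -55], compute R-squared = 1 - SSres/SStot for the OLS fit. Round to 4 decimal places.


After computing the OLS fit (b0=6.8627, b1=-3.2663):
SSres = 7.8844, SStot = 1730.8333.
R^2 = 1 - 7.8844/1730.8333 = 0.9954.

0.9954


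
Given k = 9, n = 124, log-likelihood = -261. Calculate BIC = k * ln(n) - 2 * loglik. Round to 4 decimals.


ln(124) = 4.820282.
k * ln(n) = 9 * 4.820282 = 43.382538.
-2L = 522.
BIC = 43.382538 + 522 = 565.382538, which rounds to 565.3825.

565.3825


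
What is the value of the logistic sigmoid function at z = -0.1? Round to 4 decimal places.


First, exp(0.1000) = 1.1052.
Then sigma(z) = 1/(1 + 1.1052) = 0.4750.

0.4750


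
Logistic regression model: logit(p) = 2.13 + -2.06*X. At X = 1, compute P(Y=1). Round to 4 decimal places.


z = 2.13 + -2.06 * 1 = 0.0700.
Sigmoid: P = 1 / (1 + exp(-0.0700)) = 0.5175.

0.5175


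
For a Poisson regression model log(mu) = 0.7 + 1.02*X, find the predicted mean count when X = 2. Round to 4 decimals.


Linear predictor: eta = 0.7 + (1.02)(2) = 2.7400.
Expected count: mu = exp(2.7400) = 15.4870.

15.4870


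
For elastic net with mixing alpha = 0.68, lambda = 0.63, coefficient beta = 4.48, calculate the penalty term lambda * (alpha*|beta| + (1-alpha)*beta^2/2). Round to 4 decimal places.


L1 component = 0.68 * |4.48| = 3.0464.
L2 component = 0.32 * 4.48^2 / 2 = 3.2113.
Penalty = 0.63 * (3.0464 + 3.2113) = 0.63 * 6.2577 = 3.9423.

3.9423


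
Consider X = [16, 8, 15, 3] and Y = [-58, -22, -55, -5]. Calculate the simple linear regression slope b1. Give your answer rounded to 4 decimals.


Calculate xbar = 10.5000, ybar = -35.0000.
S_xx = 113.0000, S_xy = -474.0000.
Using b1 = S_xy / S_xx = -474.0000 / 113.0000, we get b1 = -4.1947.

-4.1947


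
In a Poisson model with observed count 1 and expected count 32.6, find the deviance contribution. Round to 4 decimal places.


First: ln(1/32.6) = -3.484312.
Then: 1 * -3.484312 = -3.484312.
y - mu = 1 - 32.6 = -31.6.
D = 2(-3.484312 - -31.6) = 56.231376, which rounds to 56.2314.

56.2314


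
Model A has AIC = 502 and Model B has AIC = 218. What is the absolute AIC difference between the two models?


Absolute difference = |502 - 218| = 284.
The model with lower AIC (B) is preferred.

284


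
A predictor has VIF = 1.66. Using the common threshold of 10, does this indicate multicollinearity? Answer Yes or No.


The threshold is 10.
VIF = 1.66 is < 10.
Multicollinearity indication: No.

No


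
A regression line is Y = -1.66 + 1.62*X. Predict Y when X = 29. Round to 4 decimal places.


Predicted value:
Y = -1.66 + (1.62)(29) = -1.66 + 46.9800 = 45.3200.

45.3200


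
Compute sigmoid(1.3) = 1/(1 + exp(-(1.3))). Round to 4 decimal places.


Compute exp(-1.3000) = 0.2725.
Sigmoid = 1 / (1 + 0.2725) = 1 / 1.2725 = 0.7858.

0.7858


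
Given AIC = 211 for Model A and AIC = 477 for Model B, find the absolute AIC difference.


Compute |211 - 477| = 266.
Model A has the smaller AIC.

266


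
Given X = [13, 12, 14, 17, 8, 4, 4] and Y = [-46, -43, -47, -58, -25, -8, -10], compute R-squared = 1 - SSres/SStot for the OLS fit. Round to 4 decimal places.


After computing the OLS fit (b0=5.8492, b1=-3.8603):
SSres = 16.4358, SStot = 2302.8571.
R^2 = 1 - 16.4358/2302.8571 = 0.9929.

0.9929


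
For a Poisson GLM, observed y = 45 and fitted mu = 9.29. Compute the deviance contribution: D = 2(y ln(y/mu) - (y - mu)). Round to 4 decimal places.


First: ln(45/9.29) = 1.577724.
Then: 45 * 1.577724 = 70.997580.
y - mu = 45 - 9.29 = 35.71.
D = 2(70.997580 - 35.71) = 70.575160, which rounds to 70.5752.

70.5752
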